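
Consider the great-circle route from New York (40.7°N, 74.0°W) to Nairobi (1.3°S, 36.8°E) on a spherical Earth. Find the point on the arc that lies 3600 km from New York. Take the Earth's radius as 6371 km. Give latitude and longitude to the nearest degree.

Convert each endpoint to a unit vector on the sphere (x = cos φ cos λ, y = cos φ sin λ, z = sin φ).
The central angle between the endpoints is δ = arccos(p₁·p₂) ≈ 1.859 rad (106.5°). The total great-circle distance is δ·R ≈ 1.859 × 6371 ≈ 11842 km, so the target fraction is f = 3600/11842 ≈ 0.304.
Interpolate at f ≈ 0.304 with slerp weights a = sin((1−f)δ)/sin δ ≈ 1.003, b = sin(fδ)/sin δ ≈ 0.558.
p = a·p₁ + b·p₂ ≈ (0.657, -0.397, 0.641); φ = arcsin(p_z) ≈ 39.90°, λ = atan2(p_y, p_x) ≈ -31.13°.

≈ 40°N, 31°W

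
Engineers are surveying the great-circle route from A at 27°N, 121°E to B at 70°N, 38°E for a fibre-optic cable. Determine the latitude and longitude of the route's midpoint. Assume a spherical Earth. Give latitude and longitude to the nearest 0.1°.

≈ 54.5°N, 101.0°E

From cos δ = sin φ₁ sin φ₂ + cos φ₁ cos φ₂ cos Δλ, the central angle is δ ≈ 1.089 rad (62.4°).
Interpolate at f = 1/2 with slerp weights a = sin((1−f)δ)/sin δ ≈ 0.584, b = sin(fδ)/sin δ ≈ 0.584.
p = a·p₁ + b·p₂ ≈ (-0.111, 0.569, 0.815); φ = arcsin(p_z) ≈ 54.54°, λ = atan2(p_y, p_x) ≈ 101.00°.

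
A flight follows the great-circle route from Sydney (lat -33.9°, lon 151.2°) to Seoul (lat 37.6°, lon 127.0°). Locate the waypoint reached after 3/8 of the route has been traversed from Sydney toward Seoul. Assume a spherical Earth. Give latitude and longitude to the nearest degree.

≈ lat -7°, lon 142°

From cos δ = sin φ₁ sin φ₂ + cos φ₁ cos φ₂ cos Δλ, the central angle is δ ≈ 1.308 rad (75.0°).
Interpolate at f = 3/8 with slerp weights a = sin((1−f)δ)/sin δ ≈ 0.755, b = sin(fδ)/sin δ ≈ 0.488.
p = a·p₁ + b·p₂ ≈ (-0.782, 0.611, -0.124); φ = arcsin(p_z) ≈ -7.10°, λ = atan2(p_y, p_x) ≈ 142.01°.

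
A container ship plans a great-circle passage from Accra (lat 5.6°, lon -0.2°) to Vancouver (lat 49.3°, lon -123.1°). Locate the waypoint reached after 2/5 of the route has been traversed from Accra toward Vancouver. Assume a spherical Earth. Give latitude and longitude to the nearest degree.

Write both endpoints as unit vectors p₁, p₂ with components (cos φ cos λ, cos φ sin λ, sin φ).
The central angle between the endpoints is δ = arccos(p₁·p₂) ≈ 1.853 rad (106.2°).
Interpolate at f = 2/5 with slerp weights a = sin((1−f)δ)/sin δ ≈ 0.933, b = sin(fδ)/sin δ ≈ 0.703.
p = a·p₁ + b·p₂ ≈ (0.679, -0.387, 0.624); φ = arcsin(p_z) ≈ 38.61°, λ = atan2(p_y, p_x) ≈ -29.71°.

≈ lat 39°, lon -30°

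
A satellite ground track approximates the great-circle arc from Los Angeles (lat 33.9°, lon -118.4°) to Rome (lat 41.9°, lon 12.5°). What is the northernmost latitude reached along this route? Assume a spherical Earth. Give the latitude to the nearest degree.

The great circle lies in the plane with unit normal n̂ = (p₁ × p₂)/|p₁ × p₂|.
Here n̂_z ≈ +0.467; the vertex latitude is φ_max = arccos|n̂_z| ≈ 62.1°.
Check via Clairaut: cos φ_max = |cos φ₁| · sin C = cos(33.9°)·sin(34.3°) ≈ 0.467, again giving ≈ 62.1°.

≈ 62°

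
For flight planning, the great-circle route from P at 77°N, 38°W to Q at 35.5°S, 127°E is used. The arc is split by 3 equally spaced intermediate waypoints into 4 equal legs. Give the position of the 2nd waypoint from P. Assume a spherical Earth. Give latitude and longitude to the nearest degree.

≈ 33°N, 121°E

The haversine formula gives a central angle δ ≈ 2.408 rad (138.0°) between the endpoints.
Interpolate at f = 2/4 with slerp weights a = sin((1−f)δ)/sin δ ≈ 1.394, b = sin(fδ)/sin δ ≈ 1.394.
p = a·p₁ + b·p₂ ≈ (-0.436, 0.713, 0.549); φ = arcsin(p_z) ≈ 33.28°, λ = atan2(p_y, p_x) ≈ 121.43°.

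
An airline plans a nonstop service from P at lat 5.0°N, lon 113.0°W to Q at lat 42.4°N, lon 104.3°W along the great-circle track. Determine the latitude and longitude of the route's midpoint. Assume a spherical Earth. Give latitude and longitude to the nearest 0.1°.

≈ lat 23.8°N, lon 109.3°W

Convert each endpoint to a unit vector on the sphere (x = cos φ cos λ, y = cos φ sin λ, z = sin φ).
The central angle between the endpoints is δ = arccos(p₁·p₂) ≈ 0.667 rad (38.2°).
Interpolate at f = 1/2 with slerp weights a = sin((1−f)δ)/sin δ ≈ 0.529, b = sin(fδ)/sin δ ≈ 0.529.
p = a·p₁ + b·p₂ ≈ (-0.302, -0.864, 0.403); φ = arcsin(p_z) ≈ 23.76°, λ = atan2(p_y, p_x) ≈ -109.30°.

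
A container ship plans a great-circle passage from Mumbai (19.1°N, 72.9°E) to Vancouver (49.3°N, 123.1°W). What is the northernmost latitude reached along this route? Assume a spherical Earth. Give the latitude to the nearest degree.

≈ 80°N

The great circle lies in the plane with unit normal n̂ = (p₁ × p₂)/|p₁ × p₂|.
Here n̂_z ≈ +0.181; the vertex latitude is φ_max = arccos|n̂_z| ≈ 79.6°.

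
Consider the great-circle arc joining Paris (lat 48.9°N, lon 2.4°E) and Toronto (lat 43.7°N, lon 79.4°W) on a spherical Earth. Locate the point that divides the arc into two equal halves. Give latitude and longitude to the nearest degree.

Write both endpoints as unit vectors p₁, p₂ with components (cos φ cos λ, cos φ sin λ, sin φ).
The central angle between the endpoints is δ = arccos(p₁·p₂) ≈ 0.942 rad (54.0°).
Interpolate at f = 1/2 with slerp weights a = sin((1−f)δ)/sin δ ≈ 0.561, b = sin(fδ)/sin δ ≈ 0.561.
p = a·p₁ + b·p₂ ≈ (0.443, -0.383, 0.810); φ = arcsin(p_z) ≈ 54.14°, λ = atan2(p_y, p_x) ≈ -40.86°.

≈ lat 54°N, lon 41°W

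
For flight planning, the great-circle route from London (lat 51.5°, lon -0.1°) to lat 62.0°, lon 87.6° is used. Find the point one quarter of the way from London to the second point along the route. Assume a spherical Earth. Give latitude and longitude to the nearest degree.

Convert each endpoint to a unit vector on the sphere (x = cos φ cos λ, y = cos φ sin λ, z = sin φ).
The central angle between the endpoints is δ = arccos(p₁·p₂) ≈ 0.792 rad (45.4°).
Interpolate at f = 1/4 with slerp weights a = sin((1−f)δ)/sin δ ≈ 0.786, b = sin(fδ)/sin δ ≈ 0.276.
p = a·p₁ + b·p₂ ≈ (0.495, 0.129, 0.859); φ = arcsin(p_z) ≈ 59.24°, λ = atan2(p_y, p_x) ≈ 14.58°.

≈ lat 59°, lon 15°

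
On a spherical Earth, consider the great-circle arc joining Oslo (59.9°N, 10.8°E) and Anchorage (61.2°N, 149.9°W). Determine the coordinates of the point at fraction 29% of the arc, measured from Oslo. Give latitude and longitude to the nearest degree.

≈ (76°N, 2°W)

Convert each endpoint to a unit vector on the sphere (x = cos φ cos λ, y = cos φ sin λ, z = sin φ).
The central angle between the endpoints is δ = arccos(p₁·p₂) ≈ 1.012 rad (58.0°).
Interpolate at f = 0.29 with slerp weights a = sin((1−f)δ)/sin δ ≈ 0.776, b = sin(fδ)/sin δ ≈ 0.341.
p = a·p₁ + b·p₂ ≈ (0.240, -0.009, 0.971); φ = arcsin(p_z) ≈ 76.09°, λ = atan2(p_y, p_x) ≈ -2.26°.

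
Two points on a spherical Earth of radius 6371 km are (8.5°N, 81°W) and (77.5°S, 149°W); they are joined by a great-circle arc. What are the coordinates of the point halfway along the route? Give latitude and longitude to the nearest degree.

Convert each endpoint to a unit vector on the sphere (x = cos φ cos λ, y = cos φ sin λ, z = sin φ).
The central angle between the endpoints is δ = arccos(p₁·p₂) ≈ 1.635 rad (93.7°).
Interpolate at f = 1/2 with slerp weights a = sin((1−f)δ)/sin δ ≈ 0.731, b = sin(fδ)/sin δ ≈ 0.731.
p = a·p₁ + b·p₂ ≈ (-0.023, -0.795, -0.606); φ = arcsin(p_z) ≈ -37.27°, λ = atan2(p_y, p_x) ≈ -91.62°.

≈ (37°S, 92°W)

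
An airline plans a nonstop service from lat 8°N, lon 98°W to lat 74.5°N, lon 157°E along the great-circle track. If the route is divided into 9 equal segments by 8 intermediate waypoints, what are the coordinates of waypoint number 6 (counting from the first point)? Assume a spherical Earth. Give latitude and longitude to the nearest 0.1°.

≈ lat 61.8°N, lon 125.5°W

Write both endpoints as unit vectors p₁, p₂ with components (cos φ cos λ, cos φ sin λ, sin φ).
The central angle between the endpoints is δ = arccos(p₁·p₂) ≈ 1.505 rad (86.2°).
Interpolate at f = 6/9 with slerp weights a = sin((1−f)δ)/sin δ ≈ 0.482, b = sin(fδ)/sin δ ≈ 0.845.
p = a·p₁ + b·p₂ ≈ (-0.274, -0.384, 0.881); φ = arcsin(p_z) ≈ 61.82°, λ = atan2(p_y, p_x) ≈ -125.51°.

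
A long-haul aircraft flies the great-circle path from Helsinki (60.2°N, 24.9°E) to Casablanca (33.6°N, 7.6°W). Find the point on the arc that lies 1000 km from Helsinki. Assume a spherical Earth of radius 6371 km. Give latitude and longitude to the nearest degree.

Write both endpoints as unit vectors p₁, p₂ with components (cos φ cos λ, cos φ sin λ, sin φ).
The central angle between the endpoints is δ = arccos(p₁·p₂) ≈ 0.593 rad (34.0°). The total great-circle distance is δ·R ≈ 0.593 × 6371 ≈ 3777 km, so the target fraction is f = 1000/3777 ≈ 0.265.
Interpolate at f ≈ 0.265 with slerp weights a = sin((1−f)δ)/sin δ ≈ 0.756, b = sin(fδ)/sin δ ≈ 0.280.
p = a·p₁ + b·p₂ ≈ (0.572, 0.127, 0.811); φ = arcsin(p_z) ≈ 54.15°, λ = atan2(p_y, p_x) ≈ 12.56°.

≈ 54°N, 13°E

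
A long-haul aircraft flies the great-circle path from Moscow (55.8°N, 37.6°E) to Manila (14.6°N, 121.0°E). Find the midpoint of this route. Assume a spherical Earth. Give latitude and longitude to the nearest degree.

Write both endpoints as unit vectors p₁, p₂ with components (cos φ cos λ, cos φ sin λ, sin φ).
The central angle between the endpoints is δ = arccos(p₁·p₂) ≈ 1.296 rad (74.3°).
Interpolate at f = 1/2 with slerp weights a = sin((1−f)δ)/sin δ ≈ 0.627, b = sin(fδ)/sin δ ≈ 0.627.
p = a·p₁ + b·p₂ ≈ (-0.033, 0.735, 0.677); φ = arcsin(p_z) ≈ 42.60°, λ = atan2(p_y, p_x) ≈ 92.59°.

≈ 43°N, 93°E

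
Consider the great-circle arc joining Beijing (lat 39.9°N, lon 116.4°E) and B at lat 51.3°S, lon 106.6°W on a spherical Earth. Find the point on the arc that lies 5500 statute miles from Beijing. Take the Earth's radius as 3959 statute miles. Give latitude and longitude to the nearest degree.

≈ lat 19°S, lon 174°E

Write both endpoints as unit vectors p₁, p₂ with components (cos φ cos λ, cos φ sin λ, sin φ).
The central angle between the endpoints is δ = arccos(p₁·p₂) ≈ 2.589 rad (148.4°). The total great-circle distance is δ·R ≈ 2.589 × 3959 ≈ 10252 mi, so the target fraction is f = 5500/10252 ≈ 0.536.
Interpolate at f ≈ 0.536 with slerp weights a = sin((1−f)δ)/sin δ ≈ 1.777, b = sin(fδ)/sin δ ≈ 1.875.
p = a·p₁ + b·p₂ ≈ (-0.941, 0.098, -0.324); φ = arcsin(p_z) ≈ -18.88°, λ = atan2(p_y, p_x) ≈ 174.08°.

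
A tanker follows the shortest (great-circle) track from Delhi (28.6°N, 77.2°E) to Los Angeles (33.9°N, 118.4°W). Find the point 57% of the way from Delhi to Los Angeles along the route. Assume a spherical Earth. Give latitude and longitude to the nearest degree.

≈ (76°N, 176°W)

Convert each endpoint to a unit vector on the sphere (x = cos φ cos λ, y = cos φ sin λ, z = sin φ).
The central angle between the endpoints is δ = arccos(p₁·p₂) ≈ 2.021 rad (115.8°).
Interpolate at f = 0.57 with slerp weights a = sin((1−f)δ)/sin δ ≈ 0.848, b = sin(fδ)/sin δ ≈ 1.014.
p = a·p₁ + b·p₂ ≈ (-0.236, -0.015, 0.972); φ = arcsin(p_z) ≈ 76.35°, λ = atan2(p_y, p_x) ≈ -176.45°.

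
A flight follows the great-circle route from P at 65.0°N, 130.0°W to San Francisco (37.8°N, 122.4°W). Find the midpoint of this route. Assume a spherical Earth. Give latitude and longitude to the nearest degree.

≈ 51°N, 125°W

The haversine formula gives a central angle δ ≈ 0.481 rad (27.6°) between the endpoints.
Interpolate at f = 1/2 with slerp weights a = sin((1−f)δ)/sin δ ≈ 0.515, b = sin(fδ)/sin δ ≈ 0.515.
p = a·p₁ + b·p₂ ≈ (-0.358, -0.510, 0.782); φ = arcsin(p_z) ≈ 51.46°, λ = atan2(p_y, p_x) ≈ -125.05°.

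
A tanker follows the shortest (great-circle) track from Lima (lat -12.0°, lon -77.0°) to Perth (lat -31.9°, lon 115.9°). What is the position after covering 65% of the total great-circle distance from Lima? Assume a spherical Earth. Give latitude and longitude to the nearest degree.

Write both endpoints as unit vectors p₁, p₂ with components (cos φ cos λ, cos φ sin λ, sin φ).
The central angle between the endpoints is δ = arccos(p₁·p₂) ≈ 2.346 rad (134.4°).
Interpolate at f = 0.65 with slerp weights a = sin((1−f)δ)/sin δ ≈ 1.024, b = sin(fδ)/sin δ ≈ 1.398.
p = a·p₁ + b·p₂ ≈ (-0.293, 0.092, -0.952); φ = arcsin(p_z) ≈ -72.12°, λ = atan2(p_y, p_x) ≈ 162.65°.

≈ lat -72°, lon 163°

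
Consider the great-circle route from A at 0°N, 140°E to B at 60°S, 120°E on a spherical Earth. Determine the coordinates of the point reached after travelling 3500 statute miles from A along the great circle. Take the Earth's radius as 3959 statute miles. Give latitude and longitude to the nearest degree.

≈ 49°S, 127°E

Convert each endpoint to a unit vector on the sphere (x = cos φ cos λ, y = cos φ sin λ, z = sin φ).
The central angle between the endpoints is δ = arccos(p₁·p₂) ≈ 1.082 rad (62.0°). The total great-circle distance is δ·R ≈ 1.082 × 3959 ≈ 4282 mi, so the target fraction is f = 3500/4282 ≈ 0.817.
Interpolate at f ≈ 0.817 with slerp weights a = sin((1−f)δ)/sin δ ≈ 0.222, b = sin(fδ)/sin δ ≈ 0.876.
p = a·p₁ + b·p₂ ≈ (-0.389, 0.522, -0.759); φ = arcsin(p_z) ≈ -49.35°, λ = atan2(p_y, p_x) ≈ 126.71°.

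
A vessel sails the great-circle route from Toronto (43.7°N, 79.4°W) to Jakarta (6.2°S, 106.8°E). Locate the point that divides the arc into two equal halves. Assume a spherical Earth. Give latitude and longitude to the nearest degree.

Convert each endpoint to a unit vector on the sphere (x = cos φ cos λ, y = cos φ sin λ, z = sin φ).
The central angle between the endpoints is δ = arccos(p₁·p₂) ≈ 2.480 rad (142.1°).
Interpolate at f = 1/2 with slerp weights a = sin((1−f)δ)/sin δ ≈ 1.540, b = sin(fδ)/sin δ ≈ 1.540.
p = a·p₁ + b·p₂ ≈ (-0.238, 0.371, 0.898); φ = arcsin(p_z) ≈ 63.84°, λ = atan2(p_y, p_x) ≈ 122.63°.

≈ (64°N, 123°E)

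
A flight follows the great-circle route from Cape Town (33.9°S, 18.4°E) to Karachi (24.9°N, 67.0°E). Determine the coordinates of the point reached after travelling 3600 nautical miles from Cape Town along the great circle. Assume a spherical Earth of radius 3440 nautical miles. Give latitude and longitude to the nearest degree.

The haversine formula gives a central angle δ ≈ 1.305 rad (74.7°) between the endpoints. The total great-circle distance is δ·R ≈ 1.305 × 3440 ≈ 4488 nmi, so the target fraction is f = 3600/4488 ≈ 0.802.
Interpolate at f ≈ 0.802 with slerp weights a = sin((1−f)δ)/sin δ ≈ 0.265, b = sin(fδ)/sin δ ≈ 0.897.
p = a·p₁ + b·p₂ ≈ (0.526, 0.818, 0.230); φ = arcsin(p_z) ≈ 13.31°, λ = atan2(p_y, p_x) ≈ 57.25°.

≈ (13°N, 57°E)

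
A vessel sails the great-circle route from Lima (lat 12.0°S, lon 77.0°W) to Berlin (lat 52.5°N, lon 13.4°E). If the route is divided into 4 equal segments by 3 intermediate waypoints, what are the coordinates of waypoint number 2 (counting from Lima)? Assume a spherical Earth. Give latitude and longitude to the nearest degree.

From cos δ = sin φ₁ sin φ₂ + cos φ₁ cos φ₂ cos Δλ, the central angle is δ ≈ 1.741 rad (99.7°).
Interpolate at f = 2/4 with slerp weights a = sin((1−f)δ)/sin δ ≈ 0.776, b = sin(fδ)/sin δ ≈ 0.776.
p = a·p₁ + b·p₂ ≈ (0.630, -0.630, 0.454); φ = arcsin(p_z) ≈ 27.01°, λ = atan2(p_y, p_x) ≈ -44.99°.

≈ lat 27°N, lon 45°W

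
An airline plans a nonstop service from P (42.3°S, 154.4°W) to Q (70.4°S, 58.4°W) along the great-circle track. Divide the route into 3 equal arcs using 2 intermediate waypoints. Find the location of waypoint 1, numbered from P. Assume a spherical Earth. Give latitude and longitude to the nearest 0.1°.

≈ (57.5°S, 140.8°W)

From cos δ = sin φ₁ sin φ₂ + cos φ₁ cos φ₂ cos Δλ, the central angle is δ ≈ 0.917 rad (52.5°).
Interpolate at f = 1/3 with slerp weights a = sin((1−f)δ)/sin δ ≈ 0.723, b = sin(fδ)/sin δ ≈ 0.379.
p = a·p₁ + b·p₂ ≈ (-0.416, -0.339, -0.844); φ = arcsin(p_z) ≈ -57.54°, λ = atan2(p_y, p_x) ≈ -140.77°.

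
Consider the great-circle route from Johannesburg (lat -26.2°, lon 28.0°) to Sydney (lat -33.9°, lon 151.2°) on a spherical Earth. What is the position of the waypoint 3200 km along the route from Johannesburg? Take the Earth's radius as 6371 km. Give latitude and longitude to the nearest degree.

Write both endpoints as unit vectors p₁, p₂ with components (cos φ cos λ, cos φ sin λ, sin φ).
The central angle between the endpoints is δ = arccos(p₁·p₂) ≈ 1.733 rad (99.3°). The total great-circle distance is δ·R ≈ 1.733 × 6371 ≈ 11041 km, so the target fraction is f = 3200/11041 ≈ 0.290.
Interpolate at f ≈ 0.290 with slerp weights a = sin((1−f)δ)/sin δ ≈ 0.955, b = sin(fδ)/sin δ ≈ 0.488.
p = a·p₁ + b·p₂ ≈ (0.402, 0.597, -0.694); φ = arcsin(p_z) ≈ -43.94°, λ = atan2(p_y, p_x) ≈ 56.07°.

≈ lat -44°, lon 56°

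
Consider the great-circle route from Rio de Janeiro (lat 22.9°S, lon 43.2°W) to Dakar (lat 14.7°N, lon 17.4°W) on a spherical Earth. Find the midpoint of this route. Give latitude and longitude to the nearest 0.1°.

Convert each endpoint to a unit vector on the sphere (x = cos φ cos λ, y = cos φ sin λ, z = sin φ).
The central angle between the endpoints is δ = arccos(p₁·p₂) ≈ 0.791 rad (45.3°).
Interpolate at f = 1/2 with slerp weights a = sin((1−f)δ)/sin δ ≈ 0.542, b = sin(fδ)/sin δ ≈ 0.542.
p = a·p₁ + b·p₂ ≈ (0.864, -0.498, -0.073); φ = arcsin(p_z) ≈ -4.21°, λ = atan2(p_y, p_x) ≈ -29.98°.

≈ lat 4.2°S, lon 30.0°W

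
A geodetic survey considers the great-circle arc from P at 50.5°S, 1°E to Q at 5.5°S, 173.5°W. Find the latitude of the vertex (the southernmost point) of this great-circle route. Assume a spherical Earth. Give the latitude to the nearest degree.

≈ 86°S

The great circle lies in the plane with unit normal n̂ = (p₁ × p₂)/|p₁ × p₂|.
Here n̂_z ≈ -0.073; the vertex latitude is φ_max = arccos|n̂_z| ≈ 85.8°.
Check via Clairaut: cos φ_max = |cos φ₁| · sin C = cos(50.5°)·sin(173.4°) ≈ 0.073, again giving ≈ 85.8°.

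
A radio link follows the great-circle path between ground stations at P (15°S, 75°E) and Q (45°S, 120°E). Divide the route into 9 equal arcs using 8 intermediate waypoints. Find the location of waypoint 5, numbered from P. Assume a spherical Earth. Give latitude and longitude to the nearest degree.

Write both endpoints as unit vectors p₁, p₂ with components (cos φ cos λ, cos φ sin λ, sin φ).
The central angle between the endpoints is δ = arccos(p₁·p₂) ≈ 0.842 rad (48.2°).
Interpolate at f = 5/9 with slerp weights a = sin((1−f)δ)/sin δ ≈ 0.490, b = sin(fδ)/sin δ ≈ 0.604.
p = a·p₁ + b·p₂ ≈ (-0.091, 0.827, -0.554); φ = arcsin(p_z) ≈ -33.66°, λ = atan2(p_y, p_x) ≈ 96.29°.

≈ (34°S, 96°E)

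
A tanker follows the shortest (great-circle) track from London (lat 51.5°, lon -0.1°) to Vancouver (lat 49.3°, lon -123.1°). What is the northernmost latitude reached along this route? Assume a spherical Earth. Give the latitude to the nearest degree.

The great circle lies in the plane with unit normal n̂ = (p₁ × p₂)/|p₁ × p₂|.
Here n̂_z ≈ -0.367; the vertex latitude is φ_max = arccos|n̂_z| ≈ 68.5°.
Check via Clairaut: cos φ_max = |cos φ₁| · sin C = cos(51.5°)·sin(36.1°) ≈ 0.367, again giving ≈ 68.5°.

≈ 68°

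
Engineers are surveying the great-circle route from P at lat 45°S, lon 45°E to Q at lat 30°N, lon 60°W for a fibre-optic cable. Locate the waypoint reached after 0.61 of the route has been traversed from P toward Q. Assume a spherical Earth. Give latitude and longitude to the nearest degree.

Convert each endpoint to a unit vector on the sphere (x = cos φ cos λ, y = cos φ sin λ, z = sin φ).
The central angle between the endpoints is δ = arccos(p₁·p₂) ≈ 2.108 rad (120.8°).
Interpolate at f = 0.61 with slerp weights a = sin((1−f)δ)/sin δ ≈ 0.853, b = sin(fδ)/sin δ ≈ 1.117.
p = a·p₁ + b·p₂ ≈ (0.910, -0.412, -0.044); φ = arcsin(p_z) ≈ -2.55°, λ = atan2(p_y, p_x) ≈ -24.33°.

≈ lat 3°S, lon 24°W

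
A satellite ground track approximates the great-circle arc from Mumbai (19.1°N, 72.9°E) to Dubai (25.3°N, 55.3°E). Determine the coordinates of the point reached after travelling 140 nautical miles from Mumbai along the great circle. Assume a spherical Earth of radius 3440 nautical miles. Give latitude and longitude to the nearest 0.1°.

The haversine formula gives a central angle δ ≈ 0.304 rad (17.4°) between the endpoints. The total great-circle distance is δ·R ≈ 0.304 × 3440 ≈ 1046 nmi, so the target fraction is f = 140/1046 ≈ 0.134.
Interpolate at f ≈ 0.134 with slerp weights a = sin((1−f)δ)/sin δ ≈ 0.869, b = sin(fδ)/sin δ ≈ 0.136.
p = a·p₁ + b·p₂ ≈ (0.312, 0.886, 0.343); φ = arcsin(p_z) ≈ 20.04°, λ = atan2(p_y, p_x) ≈ 70.63°.

≈ 20.0°N, 70.6°E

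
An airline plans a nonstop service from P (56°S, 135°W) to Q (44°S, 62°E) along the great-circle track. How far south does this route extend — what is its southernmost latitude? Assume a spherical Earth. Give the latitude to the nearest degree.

≈ 83°S

The great circle lies in the plane with unit normal n̂ = (p₁ × p₂)/|p₁ × p₂|.
Here n̂_z ≈ -0.120; the vertex latitude is φ_max = arccos|n̂_z| ≈ 83.1°.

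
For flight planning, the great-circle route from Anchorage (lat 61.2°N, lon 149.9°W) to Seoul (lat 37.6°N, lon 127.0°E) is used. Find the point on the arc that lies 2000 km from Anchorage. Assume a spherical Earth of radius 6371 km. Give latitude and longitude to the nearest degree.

The haversine formula gives a central angle δ ≈ 0.951 rad (54.5°) between the endpoints. The total great-circle distance is δ·R ≈ 0.951 × 6371 ≈ 6061 km, so the target fraction is f = 2000/6061 ≈ 0.330.
Interpolate at f ≈ 0.330 with slerp weights a = sin((1−f)δ)/sin δ ≈ 0.731, b = sin(fδ)/sin δ ≈ 0.379.
p = a·p₁ + b·p₂ ≈ (-0.485, 0.063, 0.872); φ = arcsin(p_z) ≈ 60.69°, λ = atan2(p_y, p_x) ≈ 172.56°.

≈ lat 61°N, lon 173°E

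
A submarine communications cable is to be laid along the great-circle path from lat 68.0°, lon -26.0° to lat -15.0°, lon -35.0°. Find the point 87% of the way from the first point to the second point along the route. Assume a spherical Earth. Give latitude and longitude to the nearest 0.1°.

≈ lat -4.2°, lon -34.4°

Write both endpoints as unit vectors p₁, p₂ with components (cos φ cos λ, cos φ sin λ, sin φ).
The central angle between the endpoints is δ = arccos(p₁·p₂) ≈ 1.453 rad (83.3°).
Interpolate at f = 0.87 with slerp weights a = sin((1−f)δ)/sin δ ≈ 0.189, b = sin(fδ)/sin δ ≈ 0.960.
p = a·p₁ + b·p₂ ≈ (0.823, -0.563, -0.073); φ = arcsin(p_z) ≈ -4.19°, λ = atan2(p_y, p_x) ≈ -34.36°.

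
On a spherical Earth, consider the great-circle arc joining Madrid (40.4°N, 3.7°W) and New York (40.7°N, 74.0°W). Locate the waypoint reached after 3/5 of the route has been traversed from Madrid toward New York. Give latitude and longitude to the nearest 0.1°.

From cos δ = sin φ₁ sin φ₂ + cos φ₁ cos φ₂ cos Δλ, the central angle is δ ≈ 0.906 rad (51.9°).
Interpolate at f = 3/5 with slerp weights a = sin((1−f)δ)/sin δ ≈ 0.450, b = sin(fδ)/sin δ ≈ 0.657.
p = a·p₁ + b·p₂ ≈ (0.480, -0.501, 0.720); φ = arcsin(p_z) ≈ 46.09°, λ = atan2(p_y, p_x) ≈ -46.25°.

≈ 46.1°N, 46.3°W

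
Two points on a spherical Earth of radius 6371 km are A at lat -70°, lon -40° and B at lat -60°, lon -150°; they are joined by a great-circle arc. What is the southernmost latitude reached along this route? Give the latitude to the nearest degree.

The great circle lies in the plane with unit normal n̂ = (p₁ × p₂)/|p₁ × p₂|.
Here n̂_z ≈ -0.245; the vertex latitude is φ_max = arccos|n̂_z| ≈ 75.8°.

≈ -76°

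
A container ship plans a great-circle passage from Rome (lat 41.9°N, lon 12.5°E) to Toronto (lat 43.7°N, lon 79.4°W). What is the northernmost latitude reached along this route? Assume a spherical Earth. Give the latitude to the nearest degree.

The great circle lies in the plane with unit normal n̂ = (p₁ × p₂)/|p₁ × p₂|.
Here n̂_z ≈ -0.600; the vertex latitude is φ_max = arccos|n̂_z| ≈ 53.1°.
Check via Clairaut: cos φ_max = |cos φ₁| · sin C = cos(41.9°)·sin(53.7°) ≈ 0.600, again giving ≈ 53.1°.

≈ 53°N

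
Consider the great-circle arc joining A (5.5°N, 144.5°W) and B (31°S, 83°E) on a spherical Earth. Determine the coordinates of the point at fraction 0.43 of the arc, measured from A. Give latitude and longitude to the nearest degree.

Convert each endpoint to a unit vector on the sphere (x = cos φ cos λ, y = cos φ sin λ, z = sin φ).
The central angle between the endpoints is δ = arccos(p₁·p₂) ≈ 2.247 rad (128.7°).
Interpolate at f = 0.43 with slerp weights a = sin((1−f)δ)/sin δ ≈ 1.229, b = sin(fδ)/sin δ ≈ 1.055.
p = a·p₁ + b·p₂ ≈ (-0.885, 0.187, -0.426); φ = arcsin(p_z) ≈ -25.18°, λ = atan2(p_y, p_x) ≈ 168.06°.

≈ (25°S, 168°E)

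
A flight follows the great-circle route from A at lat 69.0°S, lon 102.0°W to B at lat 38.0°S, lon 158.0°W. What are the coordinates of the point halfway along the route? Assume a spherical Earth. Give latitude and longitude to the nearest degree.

Convert each endpoint to a unit vector on the sphere (x = cos φ cos λ, y = cos φ sin λ, z = sin φ).
The central angle between the endpoints is δ = arccos(p₁·p₂) ≈ 0.749 rad (42.9°).
Interpolate at f = 1/2 with slerp weights a = sin((1−f)δ)/sin δ ≈ 0.537, b = sin(fδ)/sin δ ≈ 0.537.
p = a·p₁ + b·p₂ ≈ (-0.433, -0.347, -0.832); φ = arcsin(p_z) ≈ -56.33°, λ = atan2(p_y, p_x) ≈ -141.27°.

≈ lat 56°S, lon 141°W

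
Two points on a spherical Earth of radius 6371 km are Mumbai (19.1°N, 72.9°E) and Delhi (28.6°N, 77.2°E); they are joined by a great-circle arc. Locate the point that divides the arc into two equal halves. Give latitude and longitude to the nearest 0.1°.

≈ (23.9°N, 75.0°E)

Convert each endpoint to a unit vector on the sphere (x = cos φ cos λ, y = cos φ sin λ, z = sin φ).
The central angle between the endpoints is δ = arccos(p₁·p₂) ≈ 0.179 rad (10.3°).
Interpolate at f = 1/2 with slerp weights a = sin((1−f)δ)/sin δ ≈ 0.502, b = sin(fδ)/sin δ ≈ 0.502.
p = a·p₁ + b·p₂ ≈ (0.237, 0.883, 0.405); φ = arcsin(p_z) ≈ 23.86°, λ = atan2(p_y, p_x) ≈ 74.97°.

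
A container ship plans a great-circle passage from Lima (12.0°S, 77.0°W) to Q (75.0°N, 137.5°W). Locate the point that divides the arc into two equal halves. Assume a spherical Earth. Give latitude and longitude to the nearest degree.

The haversine formula gives a central angle δ ≈ 1.647 rad (94.4°) between the endpoints.
Interpolate at f = 1/2 with slerp weights a = sin((1−f)δ)/sin δ ≈ 0.736, b = sin(fδ)/sin δ ≈ 0.736.
p = a·p₁ + b·p₂ ≈ (0.021, -0.830, 0.558); φ = arcsin(p_z) ≈ 33.89°, λ = atan2(p_y, p_x) ≈ -88.52°.

≈ (34°N, 89°W)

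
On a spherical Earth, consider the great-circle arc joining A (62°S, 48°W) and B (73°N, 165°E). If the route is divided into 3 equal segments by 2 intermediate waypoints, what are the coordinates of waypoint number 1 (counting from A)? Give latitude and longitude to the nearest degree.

≈ (11°S, 76°W)

The haversine formula gives a central angle δ ≈ 2.856 rad (163.6°) between the endpoints.
Interpolate at f = 1/3 with slerp weights a = sin((1−f)δ)/sin δ ≈ 3.354, b = sin(fδ)/sin δ ≈ 2.891.
p = a·p₁ + b·p₂ ≈ (0.237, -0.951, -0.197); φ = arcsin(p_z) ≈ -11.34°, λ = atan2(p_y, p_x) ≈ -76.00°.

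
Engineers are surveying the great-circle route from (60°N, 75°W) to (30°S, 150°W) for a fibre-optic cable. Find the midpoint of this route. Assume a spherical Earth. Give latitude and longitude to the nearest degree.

≈ (18°N, 124°W)

The haversine formula gives a central angle δ ≈ 1.898 rad (108.7°) between the endpoints.
Interpolate at f = 1/2 with slerp weights a = sin((1−f)δ)/sin δ ≈ 0.858, b = sin(fδ)/sin δ ≈ 0.858.
p = a·p₁ + b·p₂ ≈ (-0.533, -0.786, 0.314); φ = arcsin(p_z) ≈ 18.31°, λ = atan2(p_y, p_x) ≈ -124.12°.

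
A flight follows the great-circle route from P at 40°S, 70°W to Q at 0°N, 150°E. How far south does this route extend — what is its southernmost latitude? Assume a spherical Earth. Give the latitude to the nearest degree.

The great circle lies in the plane with unit normal n̂ = (p₁ × p₂)/|p₁ × p₂|.
Here n̂_z ≈ -0.608; the vertex latitude is φ_max = arccos|n̂_z| ≈ 52.5°.
Check via Clairaut: cos φ_max = |cos φ₁| · sin C = cos(40.0°)·sin(127.5°) ≈ 0.608, again giving ≈ 52.5°.

≈ 53°S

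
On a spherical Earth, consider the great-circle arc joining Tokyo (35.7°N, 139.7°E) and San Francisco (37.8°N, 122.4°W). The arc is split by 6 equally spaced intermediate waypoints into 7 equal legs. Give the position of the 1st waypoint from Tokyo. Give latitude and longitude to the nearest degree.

Convert each endpoint to a unit vector on the sphere (x = cos φ cos λ, y = cos φ sin λ, z = sin φ).
The central angle between the endpoints is δ = arccos(p₁·p₂) ≈ 1.298 rad (74.4°).
Interpolate at f = 1/7 with slerp weights a = sin((1−f)δ)/sin δ ≈ 0.931, b = sin(fδ)/sin δ ≈ 0.191.
p = a·p₁ + b·p₂ ≈ (-0.658, 0.361, 0.661); φ = arcsin(p_z) ≈ 41.36°, λ = atan2(p_y, p_x) ≈ 151.21°.

≈ (41°N, 151°E)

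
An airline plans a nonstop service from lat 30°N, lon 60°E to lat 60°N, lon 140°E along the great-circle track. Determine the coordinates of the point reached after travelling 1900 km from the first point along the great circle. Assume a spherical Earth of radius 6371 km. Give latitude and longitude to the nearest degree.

From cos δ = sin φ₁ sin φ₂ + cos φ₁ cos φ₂ cos Δλ, the central angle is δ ≈ 1.038 rad (59.5°). The total great-circle distance is δ·R ≈ 1.038 × 6371 ≈ 6611 km, so the target fraction is f = 1900/6611 ≈ 0.287.
Interpolate at f ≈ 0.287 with slerp weights a = sin((1−f)δ)/sin δ ≈ 0.782, b = sin(fδ)/sin δ ≈ 0.341.
p = a·p₁ + b·p₂ ≈ (0.208, 0.697, 0.687); φ = arcsin(p_z) ≈ 43.37°, λ = atan2(p_y, p_x) ≈ 73.36°.

≈ lat 43°N, lon 73°E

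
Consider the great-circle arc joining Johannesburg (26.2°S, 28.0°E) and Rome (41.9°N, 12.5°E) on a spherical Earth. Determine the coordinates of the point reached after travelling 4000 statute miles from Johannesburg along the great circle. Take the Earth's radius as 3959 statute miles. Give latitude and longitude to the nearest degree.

Write both endpoints as unit vectors p₁, p₂ with components (cos φ cos λ, cos φ sin λ, sin φ).
The central angle between the endpoints is δ = arccos(p₁·p₂) ≈ 1.215 rad (69.6°). The total great-circle distance is δ·R ≈ 1.215 × 3959 ≈ 4809 mi, so the target fraction is f = 4000/4809 ≈ 0.832.
Interpolate at f ≈ 0.832 with slerp weights a = sin((1−f)δ)/sin δ ≈ 0.216, b = sin(fδ)/sin δ ≈ 0.904.
p = a·p₁ + b·p₂ ≈ (0.828, 0.237, 0.508); φ = arcsin(p_z) ≈ 30.53°, λ = atan2(p_y, p_x) ≈ 15.95°.

≈ (31°N, 16°E)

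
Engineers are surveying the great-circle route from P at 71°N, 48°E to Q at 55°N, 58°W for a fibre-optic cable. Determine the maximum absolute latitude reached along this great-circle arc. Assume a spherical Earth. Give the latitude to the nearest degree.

≈ 75°N

The great circle lies in the plane with unit normal n̂ = (p₁ × p₂)/|p₁ × p₂|.
Here n̂_z ≈ -0.260; the vertex latitude is φ_max = arccos|n̂_z| ≈ 74.9°.
Check via Clairaut: cos φ_max = |cos φ₁| · sin C = cos(71.0°)·sin(53.0°) ≈ 0.260, again giving ≈ 74.9°.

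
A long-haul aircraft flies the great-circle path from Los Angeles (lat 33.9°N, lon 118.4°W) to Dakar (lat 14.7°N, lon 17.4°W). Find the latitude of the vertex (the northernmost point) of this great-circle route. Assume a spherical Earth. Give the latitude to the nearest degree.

The great circle lies in the plane with unit normal n̂ = (p₁ × p₂)/|p₁ × p₂|.
Here n̂_z ≈ +0.788; the vertex latitude is φ_max = arccos|n̂_z| ≈ 38.0°.
Check via Clairaut: cos φ_max = |cos φ₁| · sin C = cos(33.9°)·sin(71.7°) ≈ 0.788, again giving ≈ 38.0°.

≈ 38°N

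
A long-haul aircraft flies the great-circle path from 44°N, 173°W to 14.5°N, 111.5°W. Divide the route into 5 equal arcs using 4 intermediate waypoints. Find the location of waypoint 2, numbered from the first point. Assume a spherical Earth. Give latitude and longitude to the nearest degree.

Write both endpoints as unit vectors p₁, p₂ with components (cos φ cos λ, cos φ sin λ, sin φ).
The central angle between the endpoints is δ = arccos(p₁·p₂) ≈ 1.040 rad (59.6°).
Interpolate at f = 2/5 with slerp weights a = sin((1−f)δ)/sin δ ≈ 0.678, b = sin(fδ)/sin δ ≈ 0.469.
p = a·p₁ + b·p₂ ≈ (-0.650, -0.481, 0.588); φ = arcsin(p_z) ≈ 36.01°, λ = atan2(p_y, p_x) ≈ -143.47°.

≈ 36°N, 143°W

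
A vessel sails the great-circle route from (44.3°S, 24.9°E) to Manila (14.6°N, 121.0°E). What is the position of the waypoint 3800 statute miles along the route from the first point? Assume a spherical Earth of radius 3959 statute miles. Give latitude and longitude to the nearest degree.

Write both endpoints as unit vectors p₁, p₂ with components (cos φ cos λ, cos φ sin λ, sin φ).
The central angle between the endpoints is δ = arccos(p₁·p₂) ≈ 1.823 rad (104.5°). The total great-circle distance is δ·R ≈ 1.823 × 3959 ≈ 7218 mi, so the target fraction is f = 3800/7218 ≈ 0.526.
Interpolate at f ≈ 0.526 with slerp weights a = sin((1−f)δ)/sin δ ≈ 0.785, b = sin(fδ)/sin δ ≈ 0.846.
p = a·p₁ + b·p₂ ≈ (0.088, 0.938, -0.335); φ = arcsin(p_z) ≈ -19.57°, λ = atan2(p_y, p_x) ≈ 84.65°.

≈ (20°S, 85°E)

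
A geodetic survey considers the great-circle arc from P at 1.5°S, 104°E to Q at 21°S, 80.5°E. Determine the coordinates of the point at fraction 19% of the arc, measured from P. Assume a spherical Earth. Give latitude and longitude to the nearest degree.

≈ 5°S, 100°E

From cos δ = sin φ₁ sin φ₂ + cos φ₁ cos φ₂ cos Δλ, the central angle is δ ≈ 0.525 rad (30.1°).
Interpolate at f = 0.19 with slerp weights a = sin((1−f)δ)/sin δ ≈ 0.823, b = sin(fδ)/sin δ ≈ 0.199.
p = a·p₁ + b·p₂ ≈ (-0.168, 0.981, -0.093); φ = arcsin(p_z) ≈ -5.32°, λ = atan2(p_y, p_x) ≈ 99.74°.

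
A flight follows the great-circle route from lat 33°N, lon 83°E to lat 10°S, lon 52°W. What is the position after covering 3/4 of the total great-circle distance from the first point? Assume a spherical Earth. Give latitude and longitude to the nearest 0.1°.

The haversine formula gives a central angle δ ≈ 2.317 rad (132.7°) between the endpoints.
Interpolate at f = 3/4 with slerp weights a = sin((1−f)δ)/sin δ ≈ 0.745, b = sin(fδ)/sin δ ≈ 1.343.
p = a·p₁ + b·p₂ ≈ (0.890, -0.422, 0.173); φ = arcsin(p_z) ≈ 9.94°, λ = atan2(p_y, p_x) ≈ -25.34°.

≈ lat 9.9°N, lon 25.3°W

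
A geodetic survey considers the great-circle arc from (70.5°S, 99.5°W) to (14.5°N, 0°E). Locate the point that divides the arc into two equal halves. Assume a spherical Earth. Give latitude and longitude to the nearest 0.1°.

Convert each endpoint to a unit vector on the sphere (x = cos φ cos λ, y = cos φ sin λ, z = sin φ).
The central angle between the endpoints is δ = arccos(p₁·p₂) ≈ 1.864 rad (106.8°).
Interpolate at f = 1/2 with slerp weights a = sin((1−f)δ)/sin δ ≈ 0.839, b = sin(fδ)/sin δ ≈ 0.839.
p = a·p₁ + b·p₂ ≈ (0.766, -0.276, -0.581); φ = arcsin(p_z) ≈ -35.50°, λ = atan2(p_y, p_x) ≈ -19.83°.

≈ (35.5°S, 19.8°W)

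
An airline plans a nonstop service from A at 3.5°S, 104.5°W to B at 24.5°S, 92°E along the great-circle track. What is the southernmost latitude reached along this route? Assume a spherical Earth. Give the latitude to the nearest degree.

The great circle lies in the plane with unit normal n̂ = (p₁ × p₂)/|p₁ × p₂|.
Here n̂_z ≈ -0.483; the vertex latitude is φ_max = arccos|n̂_z| ≈ 61.1°.
Check via Clairaut: cos φ_max = |cos φ₁| · sin C = cos(3.5°)·sin(151.0°) ≈ 0.483, again giving ≈ 61.1°.

≈ 61°S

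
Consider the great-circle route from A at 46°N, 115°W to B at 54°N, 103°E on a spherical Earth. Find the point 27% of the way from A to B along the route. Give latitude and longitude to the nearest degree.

≈ 64°N, 132°W

Write both endpoints as unit vectors p₁, p₂ with components (cos φ cos λ, cos φ sin λ, sin φ).
The central angle between the endpoints is δ = arccos(p₁·p₂) ≈ 1.308 rad (74.9°).
Interpolate at f = 0.27 with slerp weights a = sin((1−f)δ)/sin δ ≈ 0.845, b = sin(fδ)/sin δ ≈ 0.358.
p = a·p₁ + b·p₂ ≈ (-0.295, -0.327, 0.898); φ = arcsin(p_z) ≈ 63.85°, λ = atan2(p_y, p_x) ≈ -132.10°.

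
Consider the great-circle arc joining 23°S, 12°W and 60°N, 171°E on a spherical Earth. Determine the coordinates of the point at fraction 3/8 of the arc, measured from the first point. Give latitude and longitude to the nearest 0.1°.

From cos δ = sin φ₁ sin φ₂ + cos φ₁ cos φ₂ cos Δλ, the central angle is δ ≈ 2.495 rad (142.9°).
Interpolate at f = 3/8 with slerp weights a = sin((1−f)δ)/sin δ ≈ 1.659, b = sin(fδ)/sin δ ≈ 1.336.
p = a·p₁ + b·p₂ ≈ (0.834, -0.213, 0.508); φ = arcsin(p_z) ≈ 30.56°, λ = atan2(p_y, p_x) ≈ -14.33°.

≈ 30.6°N, 14.3°W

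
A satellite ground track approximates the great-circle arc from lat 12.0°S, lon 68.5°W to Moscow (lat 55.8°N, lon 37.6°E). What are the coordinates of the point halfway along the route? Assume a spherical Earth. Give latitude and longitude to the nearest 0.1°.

The haversine formula gives a central angle δ ≈ 1.901 rad (108.9°) between the endpoints.
Interpolate at f = 1/2 with slerp weights a = sin((1−f)δ)/sin δ ≈ 0.860, b = sin(fδ)/sin δ ≈ 0.860.
p = a·p₁ + b·p₂ ≈ (0.692, -0.488, 0.533); φ = arcsin(p_z) ≈ 32.19°, λ = atan2(p_y, p_x) ≈ -35.20°.

≈ lat 32.2°N, lon 35.2°W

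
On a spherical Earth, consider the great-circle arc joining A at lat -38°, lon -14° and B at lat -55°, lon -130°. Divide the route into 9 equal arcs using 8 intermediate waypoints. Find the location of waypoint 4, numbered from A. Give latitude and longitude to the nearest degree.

≈ lat -61°, lon -50°

Convert each endpoint to a unit vector on the sphere (x = cos φ cos λ, y = cos φ sin λ, z = sin φ).
The central angle between the endpoints is δ = arccos(p₁·p₂) ≈ 1.260 rad (72.2°).
Interpolate at f = 4/9 with slerp weights a = sin((1−f)δ)/sin δ ≈ 0.677, b = sin(fδ)/sin δ ≈ 0.558.
p = a·p₁ + b·p₂ ≈ (0.312, -0.374, -0.873); φ = arcsin(p_z) ≈ -60.86°, λ = atan2(p_y, p_x) ≈ -50.20°.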